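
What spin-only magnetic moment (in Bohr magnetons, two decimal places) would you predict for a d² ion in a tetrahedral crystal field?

2.83 Bohr magnetons

Tetrahedral splitting is small, so the complex is high-spin.
Configuration: e² t₂⁰ → 2 unpaired electrons.
μ(spin-only) = √[2(2+2)] = √8 ≈ 2.83 Bohr magnetons.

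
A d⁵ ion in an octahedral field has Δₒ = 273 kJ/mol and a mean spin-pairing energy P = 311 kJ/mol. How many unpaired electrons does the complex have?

5

With Δₒ < P the complex is high-spin.
That gives t2g^3 e_g^2.
Unpaired electrons: 5.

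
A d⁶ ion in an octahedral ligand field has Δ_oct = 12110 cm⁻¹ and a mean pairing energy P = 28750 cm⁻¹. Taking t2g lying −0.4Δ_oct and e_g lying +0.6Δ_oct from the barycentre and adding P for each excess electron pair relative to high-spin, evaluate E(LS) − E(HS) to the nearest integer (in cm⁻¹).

In the high-spin limit (t2g^4 e_g^2) the orbital term is -0.4Δ_oct = -4844 cm⁻¹, with no excess pairing.
Low-spin: t2g^6 e_g^0, orbital CFSE = -2.4Δ_oct = -29064 cm⁻¹; plus 2 excess pairs × P = +57500 cm⁻¹; total 28436 cm⁻¹.
E(LS) − E(HS) = 28436 − (-4844) = 33280 cm⁻¹.

33280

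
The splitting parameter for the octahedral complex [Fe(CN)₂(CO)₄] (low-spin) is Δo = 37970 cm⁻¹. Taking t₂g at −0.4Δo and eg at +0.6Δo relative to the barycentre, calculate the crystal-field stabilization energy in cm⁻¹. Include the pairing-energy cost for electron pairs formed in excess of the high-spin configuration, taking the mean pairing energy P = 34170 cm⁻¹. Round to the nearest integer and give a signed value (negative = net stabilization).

-22788

Ligand charges: 2×(-1) from CN⁻ and 4×(+0) from CO sum to -2; with overall charge +0, Fe is +2.
Fe sits in group 8; removing 2 electrons leaves Fe²⁺ with 8 − 2 = 6 d electrons.
Configuration: t₂g⁶ eg⁰.
Orbital CFSE = 6(-0.4) + 0(0.6) = -2.4Δo = -2.4 × 37970 = -91128 cm⁻¹.
Pairing penalty: 3 pairs vs 1 in the high-spin reference → 2 extra × P = 68340 cm⁻¹.
Net CFSE = -91128 + 68340 = -22788 cm⁻¹.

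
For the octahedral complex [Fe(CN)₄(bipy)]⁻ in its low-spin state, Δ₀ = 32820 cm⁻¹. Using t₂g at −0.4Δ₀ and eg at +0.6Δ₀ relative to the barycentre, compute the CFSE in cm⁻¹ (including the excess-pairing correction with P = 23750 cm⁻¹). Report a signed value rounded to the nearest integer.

Ligand charges: 4×(-1) from CN⁻ and 1×(+0) from bipy sum to -4; with overall charge -1, Fe is +3.
Fe is in group 8, so Fe³⁺ is d⁵ (8 − 3 = 5).
The d⁵ electrons fill as t₂g⁵ eg⁰.
Orbital CFSE = 5(-0.4) + 0(0.6) = -2.0Δ₀ = -2.0 × 32820 = -65640 cm⁻¹.
Pairing penalty: 2 pairs vs 0 in the high-spin reference → 2 extra × P = 47500 cm⁻¹.
Net CFSE = -65640 + 47500 = -18140 cm⁻¹.

-18140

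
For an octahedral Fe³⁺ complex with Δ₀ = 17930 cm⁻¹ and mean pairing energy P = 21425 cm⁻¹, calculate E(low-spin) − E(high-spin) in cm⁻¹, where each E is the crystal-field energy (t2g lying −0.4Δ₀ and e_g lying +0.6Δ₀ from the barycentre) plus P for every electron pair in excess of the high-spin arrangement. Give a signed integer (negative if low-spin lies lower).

Fe sits in group 8; removing 3 electrons leaves Fe³⁺ with 8 − 3 = 5 d electrons.
High-spin: t2g^3 e_g^2, CFSE = 0.0Δ₀ = 0 cm⁻¹.
Low-spin t2g^5 e_g^0 gives -2.0Δ₀ = -35860 cm⁻¹, but forming 2 extra pairs costs 2P = 42850 cm⁻¹, so E(LS) = -35860 + 42850 = 6990 cm⁻¹.
The difference is 6990 − (0) = 6990 cm⁻¹, so high-spin lies lower.

6990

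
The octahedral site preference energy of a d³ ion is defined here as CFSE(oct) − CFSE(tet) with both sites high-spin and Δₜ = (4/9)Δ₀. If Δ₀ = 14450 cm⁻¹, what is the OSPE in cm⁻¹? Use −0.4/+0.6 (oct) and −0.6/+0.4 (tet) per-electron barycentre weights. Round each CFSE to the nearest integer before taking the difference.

In an octahedral site d³ (HS) is t₂g³ eg⁰, giving CFSE(oct) = -1.2Δ₀ = -17340 cm⁻¹.
Tetrahedral e² t₂¹ gives -0.8Δₜ = -0.8 × (4/9) × 14450 = -5138 cm⁻¹.
OSPE = -17340 − (-5138) = -12202 cm⁻¹.

-12202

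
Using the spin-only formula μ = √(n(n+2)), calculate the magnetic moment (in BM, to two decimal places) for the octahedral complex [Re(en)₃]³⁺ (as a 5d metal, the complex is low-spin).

2.83 BM

en is neutral, so the +3 overall charge sits on Re: oxidation state +3.
Re sits in group 7; removing 3 electrons leaves Re³⁺ with 7 − 3 = 4 d electrons.
Configuration: t2g^4 e_g^0 → 2 unpaired electrons.
μ(spin-only) = √[2(2+2)] = √8 ≈ 2.83 BM.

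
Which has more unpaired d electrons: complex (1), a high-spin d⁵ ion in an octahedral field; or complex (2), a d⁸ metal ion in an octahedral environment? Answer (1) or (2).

(1)

(1): t₂g³ eg² → 5 unpaired.
(2): For octahedral d⁸ the high- and low-spin configurations coincide; t2g^6 e_g^2 → 2 unpaired.
So (1) has more unpaired electrons.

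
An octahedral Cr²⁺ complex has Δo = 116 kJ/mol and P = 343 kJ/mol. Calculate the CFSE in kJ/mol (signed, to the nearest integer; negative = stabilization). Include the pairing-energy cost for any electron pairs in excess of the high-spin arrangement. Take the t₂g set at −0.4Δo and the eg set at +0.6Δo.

Group 6 minus oxidation state +2 gives a d⁴ configuration for Cr²⁺.
Here Δo < P (116 < 343), so the high-spin state is favoured.
That gives t₂g³ eg¹.
Orbital CFSE = -0.6Δo = -0.6 × 116 = -70 kJ/mol.
High-spin has no excess pairs, so no pairing correction applies.

-70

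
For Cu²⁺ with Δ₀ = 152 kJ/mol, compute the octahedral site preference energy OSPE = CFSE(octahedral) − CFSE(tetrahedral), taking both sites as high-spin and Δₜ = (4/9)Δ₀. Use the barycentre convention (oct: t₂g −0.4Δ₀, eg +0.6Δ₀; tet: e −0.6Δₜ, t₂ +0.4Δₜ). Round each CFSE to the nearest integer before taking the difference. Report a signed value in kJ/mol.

Group 11 minus oxidation state +2 gives a d⁹ configuration for Cu²⁺.
Octahedral (high-spin): t₂g⁶ eg³, CFSE = 6(−0.4) + 3(+0.6) = -0.6Δ₀ = -0.6 × 152 = -91 kJ/mol.
Tetrahedral e⁴ t₂⁵ gives -0.4Δₜ = -0.4 × (4/9) × 152 = -27 kJ/mol.
Subtracting, OSPE = -91 − (-27) = -64 kJ/mol.

-64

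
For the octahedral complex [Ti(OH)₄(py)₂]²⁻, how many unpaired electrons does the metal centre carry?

Ligand charges: 4×(-1) from OH⁻ and 2×(+0) from py sum to -4; with overall charge -2, Ti is +2.
Group 4 minus oxidation state +2 gives a d² configuration for Ti²⁺.
Configuration: t₂g² eg⁰, giving 2 unpaired electrons.

2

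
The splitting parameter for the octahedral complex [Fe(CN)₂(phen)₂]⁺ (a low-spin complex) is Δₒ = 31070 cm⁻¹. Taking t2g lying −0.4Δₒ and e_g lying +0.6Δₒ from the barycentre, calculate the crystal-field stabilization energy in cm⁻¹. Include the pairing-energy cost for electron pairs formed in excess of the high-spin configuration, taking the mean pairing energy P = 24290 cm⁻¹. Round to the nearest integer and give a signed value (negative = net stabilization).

Ligand charges: 2×(-1) from CN⁻ and 2×(+0) from phen sum to -2; with overall charge +1, Fe is +3.
Group 8 minus oxidation state +3 gives a d⁵ configuration for Fe³⁺.
Electron filling gives t2g^5 e_g^0.
The orbital stabilization is -2.0Δₒ = -2.0 × 31070 = -62140 cm⁻¹.
Pairing penalty: 2 pairs vs 0 in the high-spin reference → 2 extra × P = 48580 cm⁻¹.
Net CFSE = -62140 + 48580 = -13560 cm⁻¹.

-13560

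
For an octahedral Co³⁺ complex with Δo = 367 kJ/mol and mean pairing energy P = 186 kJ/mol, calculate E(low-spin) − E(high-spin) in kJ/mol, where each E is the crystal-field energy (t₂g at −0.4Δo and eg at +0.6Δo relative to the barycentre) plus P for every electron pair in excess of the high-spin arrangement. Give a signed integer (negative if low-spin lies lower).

-362

Co is in group 9, so Co³⁺ is d⁶ (9 − 3 = 6).
In the high-spin limit (t₂g⁴ eg²) the orbital term is -0.4Δo = -147 kJ/mol, with no excess pairing.
Low-spin: t₂g⁶ eg⁰, orbital CFSE = -2.4Δo = -881 kJ/mol; plus 2 excess pairs × P = +372 kJ/mol; total -509 kJ/mol.
Thus E(LS) − E(HS) = -362 kJ/mol.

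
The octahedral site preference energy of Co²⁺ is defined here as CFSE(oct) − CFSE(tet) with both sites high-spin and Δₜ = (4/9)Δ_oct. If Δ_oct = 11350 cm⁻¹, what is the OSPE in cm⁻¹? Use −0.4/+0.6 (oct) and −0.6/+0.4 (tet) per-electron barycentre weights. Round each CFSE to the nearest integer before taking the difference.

Co sits in group 9; removing 2 electrons leaves Co²⁺ with 9 − 2 = 7 d electrons.
Octahedral (high-spin): t2g^5 e_g^2, CFSE = 5(−0.4) + 2(+0.6) = -0.8Δ_oct = -0.8 × 11350 = -9080 cm⁻¹.
Tetrahedral: e^4 t2^3, CFSE = 4(−0.6) + 3(+0.4) = -1.2Δₜ = -1.2 × (4/9) × 11350 = -6053 cm⁻¹.
Subtracting, OSPE = -9080 − (-6053) = -3027 cm⁻¹.

-3027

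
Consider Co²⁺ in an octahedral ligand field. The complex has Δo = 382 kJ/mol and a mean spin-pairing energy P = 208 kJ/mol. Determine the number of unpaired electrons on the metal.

1

Co sits in group 9; removing 2 electrons leaves Co²⁺ with 9 − 2 = 7 d electrons.
Since Δo = 382 kJ/mol > P = 208 kJ/mol, the complex adopts the low-spin configuration.
Configuration: t₂g⁶ eg¹.
Unpaired electrons: 1.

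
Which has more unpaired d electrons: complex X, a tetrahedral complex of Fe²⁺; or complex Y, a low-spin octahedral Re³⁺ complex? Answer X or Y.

X

X: Fe is in group 8, so Fe²⁺ is d⁶ (8 − 2 = 6); With tetrahedral geometry the complex is necessarily high-spin; e³ t₂³ → 4 unpaired.
Y: Re is in group 7, so Re³⁺ is d⁴ (7 − 3 = 4); t₂g⁴ eg⁰ → 2 unpaired.
So X has more unpaired electrons.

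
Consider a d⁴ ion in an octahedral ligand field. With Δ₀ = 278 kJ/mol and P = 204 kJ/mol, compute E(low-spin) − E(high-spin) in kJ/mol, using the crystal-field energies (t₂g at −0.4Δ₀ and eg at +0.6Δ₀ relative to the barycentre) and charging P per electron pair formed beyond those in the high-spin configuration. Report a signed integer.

In the high-spin limit (t₂g³ eg¹) the orbital term is -0.6Δ₀ = -167 kJ/mol, with no excess pairing.
Low-spin: t₂g⁴ eg⁰, orbital CFSE = -1.6Δ₀ = -445 kJ/mol; plus 1 excess pair × P = +204 kJ/mol; total -241 kJ/mol.
E(LS) − E(HS) = -241 − (-167) = -74 kJ/mol.

-74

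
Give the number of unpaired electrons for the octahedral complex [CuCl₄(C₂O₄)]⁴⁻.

1

Ligand charges: 4×(-1) from Cl⁻ and 1×(-2) from C₂O₄²⁻ sum to -6; with overall charge -4, Cu is +2.
Cu is in group 11, so Cu²⁺ is d⁹ (11 − 2 = 9).
Configuration: t2g^6 e_g^3, giving 1 unpaired electron.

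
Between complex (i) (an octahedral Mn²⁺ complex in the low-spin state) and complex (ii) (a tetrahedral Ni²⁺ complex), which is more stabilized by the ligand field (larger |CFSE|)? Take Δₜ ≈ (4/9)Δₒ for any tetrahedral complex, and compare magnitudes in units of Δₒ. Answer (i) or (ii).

(i): Mn²⁺: group 7, so d-count = 7 − 2 = 5; t₂g⁵ eg⁰, CFSE = -2.0Δₒ.
(ii): Ni is in group 10, so Ni²⁺ is d⁸ (10 − 2 = 8); Tetrahedral splitting is small, so the complex is high-spin; e⁴ t₂⁴, CFSE = -0.8Δₜ ≈ -0.36Δₒ.
So (i) has the larger |CFSE|.

(i)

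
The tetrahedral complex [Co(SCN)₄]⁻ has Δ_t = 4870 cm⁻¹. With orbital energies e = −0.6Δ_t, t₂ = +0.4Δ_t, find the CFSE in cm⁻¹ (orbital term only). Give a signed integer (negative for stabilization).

-2922

Each SCN⁻ contributes -1; 4 × (-1) = -4. With overall charge -1, Co is in the +3 oxidation state.
Co³⁺: group 9, so d-count = 9 − 3 = 6.
With tetrahedral geometry the complex is necessarily high-spin.
Configuration: e³ t₂³.
Orbital CFSE = 3(-0.6) + 3(0.4) = -0.6Δ_t = -0.6 × 4870 = -2922 cm⁻¹.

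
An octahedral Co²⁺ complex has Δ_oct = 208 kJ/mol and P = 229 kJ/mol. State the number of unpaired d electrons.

3

Co is in group 9, so Co²⁺ is d⁷ (9 − 2 = 7).
Δ_oct < P, so pairing is avoided: the ground state is high-spin.
That gives t2g^5 e_g^2.
Unpaired electrons: 3.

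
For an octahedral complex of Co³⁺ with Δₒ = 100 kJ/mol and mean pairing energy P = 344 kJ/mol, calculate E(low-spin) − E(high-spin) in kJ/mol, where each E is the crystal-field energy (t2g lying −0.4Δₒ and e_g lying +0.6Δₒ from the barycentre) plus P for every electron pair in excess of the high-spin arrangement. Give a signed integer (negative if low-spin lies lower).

Co is in group 9, so Co³⁺ is d⁶ (9 − 3 = 6).
High-spin: t2g^4 e_g^2, CFSE = -0.4Δₒ = -40 kJ/mol.
Low-spin t2g^6 e_g^0 gives -2.4Δₒ = -240 kJ/mol, but forming 2 extra pairs costs 2P = 688 kJ/mol, so E(LS) = -240 + 688 = 448 kJ/mol.
The difference is 448 − (-40) = 488 kJ/mol, so high-spin lies lower.

488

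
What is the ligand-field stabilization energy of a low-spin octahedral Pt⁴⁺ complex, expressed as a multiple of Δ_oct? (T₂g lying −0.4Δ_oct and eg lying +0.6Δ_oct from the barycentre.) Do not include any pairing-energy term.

Group 10 minus oxidation state +4 gives a d⁶ configuration for Pt⁴⁺.
Configuration: t₂g⁶ eg⁰.
CFSE = 6(-0.4Δ_oct) + 0(0.6Δ_oct) = -2.4Δ_oct + 0.0Δ_oct = -2.4Δ_oct.

-2.4 Δ_oct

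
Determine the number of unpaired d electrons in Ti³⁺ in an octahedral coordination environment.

1

Group 4 minus oxidation state +3 gives a d¹ configuration for Ti³⁺.
Configuration: t2g^1 e_g^0, giving 1 unpaired electron.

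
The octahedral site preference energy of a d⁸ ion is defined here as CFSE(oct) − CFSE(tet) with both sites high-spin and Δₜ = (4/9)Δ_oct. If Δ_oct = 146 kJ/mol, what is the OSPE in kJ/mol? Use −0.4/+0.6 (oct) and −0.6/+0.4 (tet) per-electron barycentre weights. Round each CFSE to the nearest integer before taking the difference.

-123

Octahedral high-spin t₂g⁶ eg²: CFSE = -1.2 × 146 = -175 kJ/mol.
In a tetrahedral site the filling is e⁴ t₂⁴: CFSE(tet) = -0.8Δₜ = -0.8 × (4/9)(146) = -52 kJ/mol.
OSPE = -175 − (-52) = -123 kJ/mol.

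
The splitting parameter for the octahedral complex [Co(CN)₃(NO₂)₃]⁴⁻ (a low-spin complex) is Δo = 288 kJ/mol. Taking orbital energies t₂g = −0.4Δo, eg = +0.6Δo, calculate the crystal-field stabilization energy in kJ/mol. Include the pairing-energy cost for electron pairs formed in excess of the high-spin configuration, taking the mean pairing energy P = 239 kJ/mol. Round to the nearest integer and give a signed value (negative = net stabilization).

Ligand charges: 3×(-1) from CN⁻ and 3×(-1) from NO₂⁻ sum to -6; with overall charge -4, Co is +2.
Group 9 minus oxidation state +2 gives a d⁷ configuration for Co²⁺.
Configuration: t₂g⁶ eg¹.
CFSE(orbital) = 6×(-0.4Δo) + 1×(0.6Δo) = -1.8Δo; with Δo = 288 kJ/mol that is -518 kJ/mol.
Relative to high-spin t₂g⁵ eg² (2 paired), the low-spin configuration has 1 additional pair, contributing +1 × 239 = +239 kJ/mol.
Combining: -518 + 239 = -279 kJ/mol.

-279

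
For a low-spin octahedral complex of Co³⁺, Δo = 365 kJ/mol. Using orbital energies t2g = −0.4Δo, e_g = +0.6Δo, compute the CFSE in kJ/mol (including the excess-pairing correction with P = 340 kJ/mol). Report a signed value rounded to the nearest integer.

Co sits in group 9; removing 3 electrons leaves Co³⁺ with 9 − 3 = 6 d electrons.
Electron filling gives t2g^6 e_g^0.
CFSE(orbital) = 6×(-0.4Δo) + 0×(0.6Δo) = -2.4Δo; with Δo = 365 kJ/mol that is -876 kJ/mol.
Pairing penalty: 3 pairs vs 1 in the high-spin reference → 2 extra × P = 680 kJ/mol.
Overall CFSE = -876 + 680 = -196 kJ/mol.

-196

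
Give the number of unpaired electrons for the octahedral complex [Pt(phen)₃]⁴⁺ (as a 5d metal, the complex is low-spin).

phen is neutral, so the +4 overall charge sits on Pt: oxidation state +4.
Pt is in group 10, so Pt⁴⁺ is d⁶ (10 − 4 = 6).
Configuration: t2g^6 e_g^0, giving 0 unpaired electrons.

0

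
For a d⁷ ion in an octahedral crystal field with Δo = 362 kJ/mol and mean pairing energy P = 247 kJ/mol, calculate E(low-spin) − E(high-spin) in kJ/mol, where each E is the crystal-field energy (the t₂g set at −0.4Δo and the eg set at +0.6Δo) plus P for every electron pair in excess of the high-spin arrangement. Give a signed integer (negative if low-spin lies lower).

High-spin: t₂g⁵ eg², CFSE = -0.8Δo = -290 kJ/mol.
Low-spin t₂g⁶ eg¹ gives -1.8Δo = -652 kJ/mol, but forming 1 extra pair costs 1P = 247 kJ/mol, so E(LS) = -652 + 247 = -405 kJ/mol.
The difference is -405 − (-290) = -115 kJ/mol, so low-spin lies lower.

-115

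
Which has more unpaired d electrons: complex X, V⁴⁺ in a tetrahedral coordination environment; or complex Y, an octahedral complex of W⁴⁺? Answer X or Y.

X: V⁴⁺: group 5, so d-count = 5 − 4 = 1; Tetrahedral fields are weak (Δₜ ≈ 4/9 Δₒ), so electrons fill high-spin; e^1 t2^0 → 1 unpaired.
Y: W sits in group 6; removing 4 electrons leaves W⁴⁺ with 6 − 4 = 2 d electrons; t₂g² eg⁰ → 2 unpaired.
So Y has more unpaired electrons.

Y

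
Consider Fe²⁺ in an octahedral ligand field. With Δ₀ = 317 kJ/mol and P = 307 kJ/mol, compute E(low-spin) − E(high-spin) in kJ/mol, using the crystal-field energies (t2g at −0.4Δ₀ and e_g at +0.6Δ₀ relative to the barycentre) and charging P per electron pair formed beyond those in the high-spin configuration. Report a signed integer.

Fe²⁺: group 8, so d-count = 8 − 2 = 6.
High-spin: t2g^4 e_g^2, CFSE = -0.4Δ₀ = -127 kJ/mol.
Low-spin t2g^6 e_g^0 gives -2.4Δ₀ = -761 kJ/mol, but forming 2 extra pairs costs 2P = 614 kJ/mol, so E(LS) = -761 + 614 = -147 kJ/mol.
Thus E(LS) − E(HS) = -20 kJ/mol.

-20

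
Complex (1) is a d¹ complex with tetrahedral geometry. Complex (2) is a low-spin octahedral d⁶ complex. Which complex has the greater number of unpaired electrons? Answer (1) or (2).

(1): Tetrahedral fields are weak (Δₜ ≈ 4/9 Δₒ), so electrons fill high-spin; e^1 t2^0 → 1 unpaired.
(2): t₂g⁶ eg⁰ → 0 unpaired.
So (1) has more unpaired electrons.

(1)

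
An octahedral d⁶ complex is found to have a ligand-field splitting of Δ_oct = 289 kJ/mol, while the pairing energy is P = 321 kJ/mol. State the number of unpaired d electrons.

4

Δ_oct < P, so pairing is avoided: the ground state is high-spin.
That gives t₂g⁴ eg².
Unpaired electrons: 4.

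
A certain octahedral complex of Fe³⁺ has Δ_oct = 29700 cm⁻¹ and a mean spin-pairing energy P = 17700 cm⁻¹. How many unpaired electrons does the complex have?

Fe³⁺: group 8, so d-count = 8 − 3 = 5.
Δ_oct > P, so pairing is preferred: the ground state is low-spin.
That gives t₂g⁵ eg⁰.
Unpaired electrons: 1.

1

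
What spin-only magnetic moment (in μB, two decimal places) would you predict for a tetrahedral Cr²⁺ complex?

4.90 μB

Cr is in group 6, so Cr²⁺ is d⁴ (6 − 2 = 4).
Tetrahedral splitting is small, so the complex is high-spin.
Configuration: e^2 t2^2 → 4 unpaired electrons.
μ(spin-only) = √[4(4+2)] = √24 ≈ 4.90 μB.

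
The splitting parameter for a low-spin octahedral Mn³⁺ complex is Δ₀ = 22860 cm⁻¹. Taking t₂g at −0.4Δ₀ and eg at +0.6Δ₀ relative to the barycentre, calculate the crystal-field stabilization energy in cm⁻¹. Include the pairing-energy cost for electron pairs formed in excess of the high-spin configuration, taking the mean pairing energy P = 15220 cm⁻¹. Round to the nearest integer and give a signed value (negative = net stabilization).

-21356

Mn is in group 7, so Mn³⁺ is d⁴ (7 − 3 = 4).
Configuration: t₂g⁴ eg⁰.
Orbital CFSE = 4(-0.4) + 0(0.6) = -1.6Δ₀ = -1.6 × 22860 = -36576 cm⁻¹.
Relative to high-spin t₂g³ eg¹ (0 paired), the low-spin configuration has 1 additional pair, contributing +1 × 15220 = +15220 cm⁻¹.
Overall CFSE = -36576 + 15220 = -21356 cm⁻¹.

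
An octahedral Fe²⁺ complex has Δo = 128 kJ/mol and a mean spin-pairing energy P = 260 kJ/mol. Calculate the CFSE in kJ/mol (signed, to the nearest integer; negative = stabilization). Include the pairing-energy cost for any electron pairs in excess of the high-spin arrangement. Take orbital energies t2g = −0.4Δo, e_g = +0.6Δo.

Fe is in group 8, so Fe²⁺ is d⁶ (8 − 2 = 6).
With Δo < P the complex is high-spin.
Filling d⁶ accordingly: t2g^4 e_g^2.
Orbital CFSE = -0.4Δo = -0.4 × 128 = -51 kJ/mol.
High-spin has no excess pairs, so no pairing correction applies.

-51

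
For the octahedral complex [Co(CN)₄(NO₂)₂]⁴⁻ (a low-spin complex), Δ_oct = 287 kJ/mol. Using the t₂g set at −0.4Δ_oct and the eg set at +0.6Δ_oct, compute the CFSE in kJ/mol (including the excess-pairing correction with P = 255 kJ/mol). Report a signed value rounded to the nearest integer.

Ligand charges: 4×(-1) from CN⁻ and 2×(-1) from NO₂⁻ sum to -6; with overall charge -4, Co is +2.
Co is in group 9, so Co²⁺ is d⁷ (9 − 2 = 7).
Electron filling gives t₂g⁶ eg¹.
Orbital CFSE = 6(-0.4) + 1(0.6) = -1.8Δ_oct = -1.8 × 287 = -517 kJ/mol.
Relative to high-spin t₂g⁵ eg² (2 paired), the low-spin configuration has 1 additional pair, contributing +1 × 255 = +255 kJ/mol.
Overall CFSE = -517 + 255 = -262 kJ/mol.

-262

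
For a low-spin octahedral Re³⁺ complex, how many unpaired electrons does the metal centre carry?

2

Group 7 minus oxidation state +3 gives a d⁴ configuration for Re³⁺.
Configuration: t₂g⁴ eg⁰, giving 2 unpaired electrons.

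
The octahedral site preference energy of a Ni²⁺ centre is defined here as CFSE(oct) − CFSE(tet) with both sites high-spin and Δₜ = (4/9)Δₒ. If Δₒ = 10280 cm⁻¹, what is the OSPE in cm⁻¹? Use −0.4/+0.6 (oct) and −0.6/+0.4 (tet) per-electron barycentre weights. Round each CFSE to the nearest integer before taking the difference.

-8681

Ni is in group 10, so Ni²⁺ is d⁸ (10 − 2 = 8).
Octahedral (high-spin): t₂g⁶ eg², CFSE = 6(−0.4) + 2(+0.6) = -1.2Δₒ = -1.2 × 10280 = -12336 cm⁻¹.
Tetrahedral: e⁴ t₂⁴, CFSE = 4(−0.6) + 4(+0.4) = -0.8Δₜ = -0.8 × (4/9) × 10280 = -3655 cm⁻¹.
OSPE = CFSE(oct) − CFSE(tet) = -12336 − (-3655) = -8681 cm⁻¹.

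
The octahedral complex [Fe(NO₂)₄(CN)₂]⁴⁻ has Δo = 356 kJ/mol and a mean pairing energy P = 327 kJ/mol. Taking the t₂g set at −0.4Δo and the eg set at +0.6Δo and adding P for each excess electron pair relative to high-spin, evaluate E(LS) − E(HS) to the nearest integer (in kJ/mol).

Ligand charges: 4×(-1) from NO₂⁻ and 2×(-1) from CN⁻ sum to -6; with overall charge -4, Fe is +2.
Fe is in group 8, so Fe²⁺ is d⁶ (8 − 2 = 6).
High-spin: t₂g⁴ eg², CFSE = -0.4Δo = -142 kJ/mol.
Low-spin t₂g⁶ eg⁰ gives -2.4Δo = -854 kJ/mol, but forming 2 extra pairs costs 2P = 654 kJ/mol, so E(LS) = -854 + 654 = -200 kJ/mol.
Thus E(LS) − E(HS) = -58 kJ/mol.

-58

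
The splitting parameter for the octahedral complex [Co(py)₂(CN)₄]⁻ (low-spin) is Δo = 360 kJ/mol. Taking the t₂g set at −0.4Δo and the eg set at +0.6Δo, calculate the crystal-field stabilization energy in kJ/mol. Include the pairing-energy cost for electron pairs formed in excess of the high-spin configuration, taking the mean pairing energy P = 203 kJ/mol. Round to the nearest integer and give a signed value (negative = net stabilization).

-458

Ligand charges: 2×(+0) from py and 4×(-1) from CN⁻ sum to -4; with overall charge -1, Co is +3.
Co is in group 9, so Co³⁺ is d⁶ (9 − 3 = 6).
Electron filling gives t₂g⁶ eg⁰.
The orbital stabilization is -2.4Δo = -2.4 × 360 = -864 kJ/mol.
High-spin d⁶ would be t₂g⁴ eg² with 1 pair; low-spin has 3, so 2 excess pairs cost +2P = +406 kJ/mol.
Combining: -864 + 406 = -458 kJ/mol.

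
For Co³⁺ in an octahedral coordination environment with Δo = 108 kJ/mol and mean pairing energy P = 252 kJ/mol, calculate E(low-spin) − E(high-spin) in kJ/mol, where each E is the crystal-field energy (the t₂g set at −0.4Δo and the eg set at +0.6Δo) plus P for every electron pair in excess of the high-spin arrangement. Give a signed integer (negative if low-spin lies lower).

Group 9 minus oxidation state +3 gives a d⁶ configuration for Co³⁺.
High-spin: t₂g⁴ eg², CFSE = -0.4Δo = -43 kJ/mol.
Low-spin t₂g⁶ eg⁰ gives -2.4Δo = -259 kJ/mol, but forming 2 extra pairs costs 2P = 504 kJ/mol, so E(LS) = -259 + 504 = 245 kJ/mol.
The difference is 245 − (-43) = 288 kJ/mol, so high-spin lies lower.

288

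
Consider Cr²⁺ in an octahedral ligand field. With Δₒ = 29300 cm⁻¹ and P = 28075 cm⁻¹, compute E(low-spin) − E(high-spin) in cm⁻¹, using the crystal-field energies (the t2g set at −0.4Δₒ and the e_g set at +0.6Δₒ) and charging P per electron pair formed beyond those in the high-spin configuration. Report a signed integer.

Cr²⁺: group 6, so d-count = 6 − 2 = 4.
High-spin: t2g^3 e_g^1, CFSE = -0.6Δₒ = -17580 cm⁻¹.
Low-spin: t2g^4 e_g^0, orbital CFSE = -1.6Δₒ = -46880 cm⁻¹; plus 1 excess pair × P = +28075 cm⁻¹; total -18805 cm⁻¹.
Thus E(LS) − E(HS) = -1225 cm⁻¹.

-1225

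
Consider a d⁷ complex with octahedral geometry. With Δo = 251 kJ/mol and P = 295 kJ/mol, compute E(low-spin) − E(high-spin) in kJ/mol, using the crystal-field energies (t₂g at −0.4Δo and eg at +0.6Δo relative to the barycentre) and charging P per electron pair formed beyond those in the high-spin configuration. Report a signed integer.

High-spin: t₂g⁵ eg², CFSE = -0.8Δo = -201 kJ/mol.
For low-spin the configuration is t₂g⁶ eg¹: orbital energy -1.8 × 251 = -452 kJ/mol, and 1 additional pair relative to high-spin adds 295 kJ/mol, giving -157 kJ/mol.
E(LS) − E(HS) = -157 − (-201) = 44 kJ/mol.

44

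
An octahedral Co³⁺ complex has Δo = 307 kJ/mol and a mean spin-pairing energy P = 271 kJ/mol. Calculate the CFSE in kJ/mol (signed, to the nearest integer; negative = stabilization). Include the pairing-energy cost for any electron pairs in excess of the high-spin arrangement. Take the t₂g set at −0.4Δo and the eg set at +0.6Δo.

-195

Co³⁺: group 9, so d-count = 9 − 3 = 6.
Here Δo > P (307 > 271), so the low-spin state is favoured.
Filling d⁶ accordingly: t₂g⁶ eg⁰.
Orbital CFSE = -2.4Δo = -2.4 × 307 = -737 kJ/mol.
Excess pairs vs high-spin: 3 − 1 = 2; pairing cost = +542 kJ/mol.
Net CFSE = -737 + 542 = -195 kJ/mol.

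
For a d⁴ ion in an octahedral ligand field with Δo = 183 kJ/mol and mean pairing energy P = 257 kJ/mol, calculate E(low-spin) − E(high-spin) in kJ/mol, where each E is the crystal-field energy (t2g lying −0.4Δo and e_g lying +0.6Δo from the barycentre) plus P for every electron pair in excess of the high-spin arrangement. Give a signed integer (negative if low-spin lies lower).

74

In the high-spin limit (t2g^3 e_g^1) the orbital term is -0.6Δo = -110 kJ/mol, with no excess pairing.
For low-spin the configuration is t2g^4 e_g^0: orbital energy -1.6 × 183 = -293 kJ/mol, and 1 additional pair relative to high-spin adds 257 kJ/mol, giving -36 kJ/mol.
Thus E(LS) − E(HS) = 74 kJ/mol.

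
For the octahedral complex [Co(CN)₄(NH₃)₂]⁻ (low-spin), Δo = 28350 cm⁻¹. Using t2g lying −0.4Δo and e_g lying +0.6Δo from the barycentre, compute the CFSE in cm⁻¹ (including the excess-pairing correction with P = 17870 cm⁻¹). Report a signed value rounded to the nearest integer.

-32300

Ligand charges: 4×(-1) from CN⁻ and 2×(+0) from NH₃ sum to -4; with overall charge -1, Co is +3.
Co³⁺: group 9, so d-count = 9 − 3 = 6.
The d⁶ electrons fill as t2g^6 e_g^0.
The orbital stabilization is -2.4Δo = -2.4 × 28350 = -68040 cm⁻¹.
Pairing penalty: 3 pairs vs 1 in the high-spin reference → 2 extra × P = 35740 cm⁻¹.
Combining: -68040 + 35740 = -32300 cm⁻¹.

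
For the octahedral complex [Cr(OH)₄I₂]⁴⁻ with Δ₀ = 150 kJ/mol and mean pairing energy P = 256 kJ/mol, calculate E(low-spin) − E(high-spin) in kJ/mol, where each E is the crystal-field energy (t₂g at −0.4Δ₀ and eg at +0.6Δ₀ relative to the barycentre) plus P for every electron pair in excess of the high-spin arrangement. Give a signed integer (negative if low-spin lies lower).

106

Ligand charges: 4×(-1) from OH⁻ and 2×(-1) from I⁻ sum to -6; with overall charge -4, Cr is +2.
Cr is in group 6, so Cr²⁺ is d⁴ (6 − 2 = 4).
High-spin: t₂g³ eg¹, CFSE = -0.6Δ₀ = -90 kJ/mol.
Low-spin t₂g⁴ eg⁰ gives -1.6Δ₀ = -240 kJ/mol, but forming 1 extra pair costs 1P = 256 kJ/mol, so E(LS) = -240 + 256 = 16 kJ/mol.
The difference is 16 − (-90) = 106 kJ/mol, so high-spin lies lower.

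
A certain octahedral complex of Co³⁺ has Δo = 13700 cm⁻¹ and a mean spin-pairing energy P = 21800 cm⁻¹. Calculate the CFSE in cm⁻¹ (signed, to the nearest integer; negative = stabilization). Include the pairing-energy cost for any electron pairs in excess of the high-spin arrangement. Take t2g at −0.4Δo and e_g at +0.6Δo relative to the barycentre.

Co³⁺: group 9, so d-count = 9 − 3 = 6.
Δo < P, so pairing is avoided: the ground state is high-spin.
That gives t2g^4 e_g^2.
Orbital CFSE = -0.4Δo = -0.4 × 13700 = -5480 cm⁻¹.
High-spin has no excess pairs, so no pairing correction applies.

-5480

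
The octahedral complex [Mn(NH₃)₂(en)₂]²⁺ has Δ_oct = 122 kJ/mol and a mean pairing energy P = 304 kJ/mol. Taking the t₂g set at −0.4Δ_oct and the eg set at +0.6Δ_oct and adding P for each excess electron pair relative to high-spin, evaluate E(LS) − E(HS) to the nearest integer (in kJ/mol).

Ligand charges: 2×(+0) from NH₃ and 2×(+0) from en sum to +0; with overall charge +2, Mn is +2.
Mn²⁺: group 7, so d-count = 7 − 2 = 5.
High-spin: t₂g³ eg², CFSE = 0.0Δ_oct = 0 kJ/mol.
Low-spin: t₂g⁵ eg⁰, orbital CFSE = -2.0Δ_oct = -244 kJ/mol; plus 2 excess pairs × P = +608 kJ/mol; total 364 kJ/mol.
Thus E(LS) − E(HS) = 364 kJ/mol.

364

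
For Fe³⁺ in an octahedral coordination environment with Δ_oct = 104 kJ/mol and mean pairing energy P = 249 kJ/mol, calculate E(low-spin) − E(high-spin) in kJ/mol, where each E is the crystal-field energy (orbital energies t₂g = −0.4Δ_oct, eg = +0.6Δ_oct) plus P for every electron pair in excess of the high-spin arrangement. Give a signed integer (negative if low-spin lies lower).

Fe³⁺: group 8, so d-count = 8 − 3 = 5.
High-spin: t₂g³ eg², CFSE = 0.0Δ_oct = 0 kJ/mol.
For low-spin the configuration is t₂g⁵ eg⁰: orbital energy -2.0 × 104 = -208 kJ/mol, and 2 additional pairs relative to high-spin add 498 kJ/mol, giving 290 kJ/mol.
Thus E(LS) − E(HS) = 290 kJ/mol.

290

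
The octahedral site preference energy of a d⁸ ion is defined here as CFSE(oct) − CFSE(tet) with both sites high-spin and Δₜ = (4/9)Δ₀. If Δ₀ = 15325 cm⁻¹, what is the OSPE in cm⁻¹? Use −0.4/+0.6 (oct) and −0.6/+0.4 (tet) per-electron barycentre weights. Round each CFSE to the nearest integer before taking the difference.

Octahedral (high-spin): t2g^6 e_g^2, CFSE = 6(−0.4) + 2(+0.6) = -1.2Δ₀ = -1.2 × 15325 = -18390 cm⁻¹.
Tetrahedral e^4 t2^4 gives -0.8Δₜ = -0.8 × (4/9) × 15325 = -5449 cm⁻¹.
Subtracting, OSPE = -18390 − (-5449) = -12941 cm⁻¹.

-12941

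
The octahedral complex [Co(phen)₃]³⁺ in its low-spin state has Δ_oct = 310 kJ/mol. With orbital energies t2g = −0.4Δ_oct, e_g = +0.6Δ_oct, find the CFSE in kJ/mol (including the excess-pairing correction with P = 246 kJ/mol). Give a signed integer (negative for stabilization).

-252

phen is neutral, so the +3 overall charge sits on Co: oxidation state +3.
Co³⁺: group 9, so d-count = 9 − 3 = 6.
Electron filling gives t2g^6 e_g^0.
CFSE(orbital) = 6×(-0.4Δ_oct) + 0×(0.6Δ_oct) = -2.4Δ_oct; with Δ_oct = 310 kJ/mol that is -744 kJ/mol.
High-spin d⁶ would be t2g^4 e_g^2 with 1 pair; low-spin has 3, so 2 excess pairs cost +2P = +492 kJ/mol.
Overall CFSE = -744 + 492 = -252 kJ/mol.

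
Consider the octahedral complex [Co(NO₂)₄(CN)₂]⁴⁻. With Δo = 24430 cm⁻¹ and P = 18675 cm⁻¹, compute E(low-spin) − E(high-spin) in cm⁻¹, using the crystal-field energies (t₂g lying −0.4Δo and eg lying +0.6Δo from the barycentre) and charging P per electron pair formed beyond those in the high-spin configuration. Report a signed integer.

Ligand charges: 4×(-1) from NO₂⁻ and 2×(-1) from CN⁻ sum to -6; with overall charge -4, Co is +2.
Co sits in group 9; removing 2 electrons leaves Co²⁺ with 9 − 2 = 7 d electrons.
High-spin: t₂g⁵ eg², CFSE = -0.8Δo = -19544 cm⁻¹.
Low-spin t₂g⁶ eg¹ gives -1.8Δo = -43974 cm⁻¹, but forming 1 extra pair costs 1P = 18675 cm⁻¹, so E(LS) = -43974 + 18675 = -25299 cm⁻¹.
The difference is -25299 − (-19544) = -5755 cm⁻¹, so low-spin lies lower.

-5755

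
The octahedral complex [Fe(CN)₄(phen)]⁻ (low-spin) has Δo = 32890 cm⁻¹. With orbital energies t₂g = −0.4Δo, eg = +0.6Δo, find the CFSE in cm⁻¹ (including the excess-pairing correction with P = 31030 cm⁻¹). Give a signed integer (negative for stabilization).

Ligand charges: 4×(-1) from CN⁻ and 1×(+0) from phen sum to -4; with overall charge -1, Fe is +3.
Fe is in group 8, so Fe³⁺ is d⁵ (8 − 3 = 5).
The d⁵ electrons fill as t₂g⁵ eg⁰.
CFSE(orbital) = 5×(-0.4Δo) + 0×(0.6Δo) = -2.0Δo; with Δo = 32890 cm⁻¹ that is -65780 cm⁻¹.
Relative to high-spin t₂g³ eg² (0 paired), the low-spin configuration has 2 additional pairs, contributing +2 × 31030 = +62060 cm⁻¹.
Net CFSE = -65780 + 62060 = -3720 cm⁻¹.

-3720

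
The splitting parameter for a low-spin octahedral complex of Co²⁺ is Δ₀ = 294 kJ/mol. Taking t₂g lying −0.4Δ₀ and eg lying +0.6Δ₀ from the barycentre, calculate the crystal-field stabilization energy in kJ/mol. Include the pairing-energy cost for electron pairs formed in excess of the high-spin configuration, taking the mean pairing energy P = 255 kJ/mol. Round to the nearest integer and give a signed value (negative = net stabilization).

-274

Co²⁺: group 9, so d-count = 9 − 2 = 7.
Configuration: t₂g⁶ eg¹.
The orbital stabilization is -1.8Δ₀ = -1.8 × 294 = -529 kJ/mol.
Relative to high-spin t₂g⁵ eg² (2 paired), the low-spin configuration has 1 additional pair, contributing +1 × 255 = +255 kJ/mol.
Overall CFSE = -529 + 255 = -274 kJ/mol.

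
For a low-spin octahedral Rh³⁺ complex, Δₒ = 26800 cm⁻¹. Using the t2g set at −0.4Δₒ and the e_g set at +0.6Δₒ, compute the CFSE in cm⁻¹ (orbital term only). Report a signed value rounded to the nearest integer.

Rh is in group 9, so Rh³⁺ is d⁶ (9 − 3 = 6).
Electron filling gives t2g^6 e_g^0.
CFSE(orbital) = 6×(-0.4Δₒ) + 0×(0.6Δₒ) = -2.4Δₒ; with Δₒ = 26800 cm⁻¹ that is -64320 cm⁻¹.

-64320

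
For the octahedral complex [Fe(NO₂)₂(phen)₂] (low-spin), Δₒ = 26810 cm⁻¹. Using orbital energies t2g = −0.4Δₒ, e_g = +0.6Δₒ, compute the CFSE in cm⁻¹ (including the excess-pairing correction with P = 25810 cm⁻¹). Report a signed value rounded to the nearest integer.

-12724

Ligand charges: 2×(-1) from NO₂⁻ and 2×(+0) from phen sum to -2; with overall charge +0, Fe is +2.
Group 8 minus oxidation state +2 gives a d⁶ configuration for Fe²⁺.
The d⁶ electrons fill as t2g^6 e_g^0.
Orbital CFSE = 6(-0.4) + 0(0.6) = -2.4Δₒ = -2.4 × 26810 = -64344 cm⁻¹.
Pairing penalty: 3 pairs vs 1 in the high-spin reference → 2 extra × P = 51620 cm⁻¹.
Overall CFSE = -64344 + 51620 = -12724 cm⁻¹.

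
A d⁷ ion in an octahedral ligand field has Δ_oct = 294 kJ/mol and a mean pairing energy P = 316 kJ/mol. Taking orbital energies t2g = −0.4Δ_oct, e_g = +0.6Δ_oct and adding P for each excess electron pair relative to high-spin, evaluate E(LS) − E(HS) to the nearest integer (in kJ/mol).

22

High-spin: t2g^5 e_g^2, CFSE = -0.8Δ_oct = -235 kJ/mol.
Low-spin t2g^6 e_g^1 gives -1.8Δ_oct = -529 kJ/mol, but forming 1 extra pair costs 1P = 316 kJ/mol, so E(LS) = -529 + 316 = -213 kJ/mol.
E(LS) − E(HS) = -213 − (-235) = 22 kJ/mol.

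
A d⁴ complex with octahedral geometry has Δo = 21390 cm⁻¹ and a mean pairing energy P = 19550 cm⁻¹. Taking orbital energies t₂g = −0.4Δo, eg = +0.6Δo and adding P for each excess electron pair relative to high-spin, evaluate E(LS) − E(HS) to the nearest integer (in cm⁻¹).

In the high-spin limit (t₂g³ eg¹) the orbital term is -0.6Δo = -12834 cm⁻¹, with no excess pairing.
Low-spin: t₂g⁴ eg⁰, orbital CFSE = -1.6Δo = -34224 cm⁻¹; plus 1 excess pair × P = +19550 cm⁻¹; total -14674 cm⁻¹.
The difference is -14674 − (-12834) = -1840 cm⁻¹, so low-spin lies lower.

-1840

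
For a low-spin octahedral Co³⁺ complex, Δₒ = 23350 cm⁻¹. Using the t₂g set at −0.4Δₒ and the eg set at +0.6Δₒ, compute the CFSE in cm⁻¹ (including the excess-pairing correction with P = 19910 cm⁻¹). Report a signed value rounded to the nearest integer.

-16220

Co sits in group 9; removing 3 electrons leaves Co³⁺ with 9 − 3 = 6 d electrons.
Configuration: t₂g⁶ eg⁰.
CFSE(orbital) = 6×(-0.4Δₒ) + 0×(0.6Δₒ) = -2.4Δₒ; with Δₒ = 23350 cm⁻¹ that is -56040 cm⁻¹.
Pairing penalty: 3 pairs vs 1 in the high-spin reference → 2 extra × P = 39820 cm⁻¹.
Combining: -56040 + 39820 = -16220 cm⁻¹.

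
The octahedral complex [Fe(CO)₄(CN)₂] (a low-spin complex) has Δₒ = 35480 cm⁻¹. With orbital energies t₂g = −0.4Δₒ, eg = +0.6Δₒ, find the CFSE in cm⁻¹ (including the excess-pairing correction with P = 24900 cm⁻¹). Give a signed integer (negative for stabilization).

Ligand charges: 4×(+0) from CO and 2×(-1) from CN⁻ sum to -2; with overall charge +0, Fe is +2.
Fe²⁺: group 8, so d-count = 8 − 2 = 6.
Electron filling gives t₂g⁶ eg⁰.
CFSE(orbital) = 6×(-0.4Δₒ) + 0×(0.6Δₒ) = -2.4Δₒ; with Δₒ = 35480 cm⁻¹ that is -85152 cm⁻¹.
High-spin d⁶ would be t₂g⁴ eg² with 1 pair; low-spin has 3, so 2 excess pairs cost +2P = +49800 cm⁻¹.
Net CFSE = -85152 + 49800 = -35352 cm⁻¹.

-35352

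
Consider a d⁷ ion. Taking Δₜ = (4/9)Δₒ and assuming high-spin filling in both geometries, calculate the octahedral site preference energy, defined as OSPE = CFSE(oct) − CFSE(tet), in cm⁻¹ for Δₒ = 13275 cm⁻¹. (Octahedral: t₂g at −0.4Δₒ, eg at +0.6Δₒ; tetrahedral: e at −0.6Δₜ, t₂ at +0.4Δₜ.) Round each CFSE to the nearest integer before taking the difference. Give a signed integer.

In an octahedral site d⁷ (HS) is t₂g⁵ eg², giving CFSE(oct) = -0.8Δₒ = -10620 cm⁻¹.
Tetrahedral e⁴ t₂³ gives -1.2Δₜ = -1.2 × (4/9) × 13275 = -7080 cm⁻¹.
OSPE = -10620 − (-7080) = -3540 cm⁻¹.

-3540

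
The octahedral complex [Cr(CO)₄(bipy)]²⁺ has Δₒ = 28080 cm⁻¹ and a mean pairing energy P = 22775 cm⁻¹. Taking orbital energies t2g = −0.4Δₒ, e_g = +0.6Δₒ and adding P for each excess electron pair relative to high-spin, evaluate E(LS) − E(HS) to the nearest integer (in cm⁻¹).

Ligand charges: 4×(+0) from CO and 1×(+0) from bipy sum to +0; with overall charge +2, Cr is +2.
Cr²⁺: group 6, so d-count = 6 − 2 = 4.
High-spin: t2g^3 e_g^1, CFSE = -0.6Δₒ = -16848 cm⁻¹.
Low-spin t2g^4 e_g^0 gives -1.6Δₒ = -44928 cm⁻¹, but forming 1 extra pair costs 1P = 22775 cm⁻¹, so E(LS) = -44928 + 22775 = -22153 cm⁻¹.
E(LS) − E(HS) = -22153 − (-16848) = -5305 cm⁻¹.

-5305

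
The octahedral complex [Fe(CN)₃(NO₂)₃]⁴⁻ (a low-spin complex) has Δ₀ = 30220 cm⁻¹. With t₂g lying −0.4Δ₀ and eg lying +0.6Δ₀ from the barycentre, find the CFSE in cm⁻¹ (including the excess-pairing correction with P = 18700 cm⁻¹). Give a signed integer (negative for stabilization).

Ligand charges: 3×(-1) from CN⁻ and 3×(-1) from NO₂⁻ sum to -6; with overall charge -4, Fe is +2.
Fe²⁺: group 8, so d-count = 8 − 2 = 6.
The d⁶ electrons fill as t₂g⁶ eg⁰.
The orbital stabilization is -2.4Δ₀ = -2.4 × 30220 = -72528 cm⁻¹.
Pairing penalty: 3 pairs vs 1 in the high-spin reference → 2 extra × P = 37400 cm⁻¹.
Net CFSE = -72528 + 37400 = -35128 cm⁻¹.

-35128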